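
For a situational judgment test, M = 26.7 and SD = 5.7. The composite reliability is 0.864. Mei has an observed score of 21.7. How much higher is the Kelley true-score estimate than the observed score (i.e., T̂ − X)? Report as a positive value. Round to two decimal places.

T̂ = 0.864(21.7) + 0.136(26.7) = 18.7488 + 3.6312 = 22.3800 → 22.380
T̂ − X = 22.380 − 21.7 = 0.680 → 0.68

0.68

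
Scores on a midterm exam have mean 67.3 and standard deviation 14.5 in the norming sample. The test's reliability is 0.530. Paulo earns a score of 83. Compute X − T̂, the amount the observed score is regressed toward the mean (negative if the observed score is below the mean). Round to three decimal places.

7.379

Regress the observed score toward the mean by the unreliability: T̂ = 0.530·83 + 0.470·67.3 = 43.990 + 31.6310 = 75.62100.
X − T̂ = 83 − 75.6210 = 7.3790 → 7.379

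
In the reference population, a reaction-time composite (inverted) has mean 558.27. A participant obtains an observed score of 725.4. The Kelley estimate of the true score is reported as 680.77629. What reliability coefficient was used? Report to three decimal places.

0.733

T̂ = ρX + (1 − ρ)μ  ⇒  T̂ − μ = ρ(X − μ)
ρ = (T̂ − μ)/(X − μ) = (680.77629 − 558.27) / (725.4 − 558.27) = 122.50629 / 167.13 = 0.73300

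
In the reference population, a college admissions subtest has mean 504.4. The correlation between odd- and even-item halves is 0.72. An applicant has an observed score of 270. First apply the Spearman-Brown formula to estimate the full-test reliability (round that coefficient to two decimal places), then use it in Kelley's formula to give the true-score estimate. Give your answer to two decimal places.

307.50

Spearman-Brown: ρ = 2r/(1 + r) = 2(0.72)/(1 + 0.72) = 1.440/1.72 = 0.8372 → 0.84
T̂ = ρX + (1 − ρ)μ
  = 0.84 × 270 + 0.16 × 504.4
  = 226.80 + 80.704
  = 307.504
  ≈ 307.50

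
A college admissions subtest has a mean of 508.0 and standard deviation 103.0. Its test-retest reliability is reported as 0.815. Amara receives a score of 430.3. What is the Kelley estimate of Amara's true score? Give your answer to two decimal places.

444.67

T̂ = 0.815(430.3) + 0.185(508.0) = 350.6945 + 93.9800 = 444.675 → 444.67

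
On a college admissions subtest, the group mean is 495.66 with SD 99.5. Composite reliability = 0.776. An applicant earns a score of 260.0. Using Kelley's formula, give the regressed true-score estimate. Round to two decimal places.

312.79

T̂ = 0.776(260.0) + 0.224(495.66) = 201.7600 + 111.02784 = 312.788 → 312.79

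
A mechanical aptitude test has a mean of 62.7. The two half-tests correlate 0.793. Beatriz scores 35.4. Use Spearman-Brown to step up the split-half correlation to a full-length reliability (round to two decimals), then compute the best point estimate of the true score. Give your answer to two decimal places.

Spearman-Brown: ρ = 2r/(1 + r) = 2(0.793)/(1 + 0.793) = 1.5860/1.793 = 0.8846 → 0.88
T̂ = 0.88(35.4) + 0.12(62.7) = 31.152 + 7.524 = 38.676 → 38.68

38.68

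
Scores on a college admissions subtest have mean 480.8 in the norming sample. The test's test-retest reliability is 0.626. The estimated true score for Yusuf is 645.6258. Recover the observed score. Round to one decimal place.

T̂ = ρX + (1 − ρ)μ  ⇒  X = (T̂ − (1 − ρ)μ) / ρ
X = (645.6258 − 0.374 × 480.8) / 0.626 = (645.6258 − 179.8192) / 0.626 = 465.8066 / 0.626 = 744.100

744.1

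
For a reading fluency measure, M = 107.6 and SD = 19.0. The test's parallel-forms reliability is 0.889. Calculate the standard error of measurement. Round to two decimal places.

6.33

SEM = SD · √(1 − ρ) = 19.0 × √0.111 = 19.0 × 0.3332 = 6.330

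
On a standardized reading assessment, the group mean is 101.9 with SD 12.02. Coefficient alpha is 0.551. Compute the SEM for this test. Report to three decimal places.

8.054

SEM = SD · √(1 − ρ) = 12.02 × √0.449 = 12.02 × 0.6701 = 8.0543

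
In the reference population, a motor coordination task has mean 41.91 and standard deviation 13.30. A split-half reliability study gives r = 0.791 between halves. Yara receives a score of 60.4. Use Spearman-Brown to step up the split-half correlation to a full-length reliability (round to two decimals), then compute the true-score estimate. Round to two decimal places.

Spearman-Brown: ρ = 2r/(1 + r) = 2(0.791)/(1 + 0.791) = 1.5820/1.791 = 0.8833 → 0.88
T̂ = 0.88(60.4) + 0.12(41.91) = 53.152 + 5.0292 = 58.181 → 58.18

58.18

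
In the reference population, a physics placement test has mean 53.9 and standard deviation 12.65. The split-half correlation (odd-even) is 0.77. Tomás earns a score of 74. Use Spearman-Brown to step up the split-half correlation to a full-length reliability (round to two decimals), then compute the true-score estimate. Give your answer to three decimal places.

71.387

Spearman-Brown: ρ = 2r/(1 + r) = 2(0.77)/(1 + 0.77) = 1.540/1.77 = 0.8701 → 0.87
T̂ = 0.87(74) + 0.13(53.9) = 64.38 + 7.007 = 71.3870 → 71.387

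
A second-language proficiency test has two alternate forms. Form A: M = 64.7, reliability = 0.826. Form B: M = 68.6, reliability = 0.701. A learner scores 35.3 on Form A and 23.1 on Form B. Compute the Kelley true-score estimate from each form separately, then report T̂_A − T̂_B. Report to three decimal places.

3.711

T̂_A = 0.826(35.3) + 0.174(64.7) = 40.41560
T̂_B = 0.701(23.1) + 0.299(68.6) = 36.70450
T̂_A − T̂_B = 3.71110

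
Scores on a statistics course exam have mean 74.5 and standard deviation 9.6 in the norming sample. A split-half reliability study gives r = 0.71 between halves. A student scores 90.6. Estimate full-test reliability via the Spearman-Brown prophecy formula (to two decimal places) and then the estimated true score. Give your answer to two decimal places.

87.86

Spearman-Brown: ρ = 2r/(1 + r) = 2(0.71)/(1 + 0.71) = 1.420/1.71 = 0.8304 → 0.83
T̂ = ρX + (1 − ρ)μ
  = 0.83 × 90.6 + 0.17 × 74.5
  = 75.198 + 12.665
  = 87.863
  ≈ 87.86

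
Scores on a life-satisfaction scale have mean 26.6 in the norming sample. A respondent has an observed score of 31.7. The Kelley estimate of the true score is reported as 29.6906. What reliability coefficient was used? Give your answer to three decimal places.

0.606

T̂ = ρX + (1 − ρ)μ  ⇒  T̂ − μ = ρ(X − μ)
ρ = (T̂ − μ)/(X − μ) = (29.6906 − 26.6) / (31.7 − 26.6) = 3.0906 / 5.1 = 0.60600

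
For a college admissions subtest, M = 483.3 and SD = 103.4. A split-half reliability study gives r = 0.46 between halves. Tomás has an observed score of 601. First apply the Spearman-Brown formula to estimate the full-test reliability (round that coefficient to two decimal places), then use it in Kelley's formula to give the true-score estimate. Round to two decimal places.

Spearman-Brown: ρ = 2r/(1 + r) = 2(0.46)/(1 + 0.46) = 0.920/1.46 = 0.6301 → 0.63
T̂ = 0.63(601) + 0.37(483.3) = 378.63 + 178.821 = 557.451 → 557.45

557.45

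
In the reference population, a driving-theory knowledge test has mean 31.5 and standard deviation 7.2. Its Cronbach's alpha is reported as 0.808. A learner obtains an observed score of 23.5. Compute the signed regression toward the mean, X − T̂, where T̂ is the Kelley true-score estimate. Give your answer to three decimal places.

-1.536

T̂ = 0.808(23.5) + 0.192(31.5) = 18.9880 + 6.0480 = 25.03600 → 25.0360
X − T̂ = 23.5 − 25.0360 = -1.5360 → -1.536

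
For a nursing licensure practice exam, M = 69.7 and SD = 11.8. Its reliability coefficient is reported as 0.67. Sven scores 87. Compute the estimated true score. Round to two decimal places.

T̂ = 0.67(87) + 0.33(69.7) = 58.29 + 23.001 = 81.291 → 81.29

81.29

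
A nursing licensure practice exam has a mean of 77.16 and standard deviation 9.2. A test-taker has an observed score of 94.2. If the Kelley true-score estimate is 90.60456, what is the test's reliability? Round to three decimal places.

T̂ = ρX + (1 − ρ)μ  ⇒  T̂ − μ = ρ(X − μ)
ρ = (T̂ − μ)/(X − μ) = (90.60456 − 77.16) / (94.2 − 77.16) = 13.44456 / 17.04 = 0.78900

0.789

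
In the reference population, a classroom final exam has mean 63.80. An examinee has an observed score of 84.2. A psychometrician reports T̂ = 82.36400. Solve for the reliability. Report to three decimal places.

T̂ = ρX + (1 − ρ)μ  ⇒  T̂ − μ = ρ(X − μ)
ρ = (T̂ − μ)/(X − μ) = (82.36400 − 63.80) / (84.2 − 63.80) = 18.56400 / 20.40 = 0.91000

0.910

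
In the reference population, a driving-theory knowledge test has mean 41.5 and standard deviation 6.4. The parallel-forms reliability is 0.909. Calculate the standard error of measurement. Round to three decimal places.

SEM = SD · √(1 − ρ) = 6.4 × √0.091 = 6.4 × 0.3017 = 1.9306

1.931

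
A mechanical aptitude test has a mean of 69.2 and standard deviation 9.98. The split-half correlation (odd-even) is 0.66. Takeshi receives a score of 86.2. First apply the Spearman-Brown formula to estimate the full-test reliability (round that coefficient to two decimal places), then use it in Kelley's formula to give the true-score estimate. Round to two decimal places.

82.80

Spearman-Brown: ρ = 2r/(1 + r) = 2(0.66)/(1 + 0.66) = 1.320/1.66 = 0.7952 → 0.80
T̂ = ρX + (1 − ρ)μ
  = 0.80 × 86.2 + 0.20 × 69.2
  = 68.960 + 13.840
  = 82.800
  ≈ 82.80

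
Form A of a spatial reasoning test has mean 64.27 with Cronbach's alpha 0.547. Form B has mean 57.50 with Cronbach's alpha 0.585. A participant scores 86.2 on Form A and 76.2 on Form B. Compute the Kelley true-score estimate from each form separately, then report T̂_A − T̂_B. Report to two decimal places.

7.83

T̂_A = 0.547(86.2) + 0.453(64.27) = 76.2657
T̂_B = 0.585(76.2) + 0.415(57.50) = 68.4395
T̂_A − T̂_B = 7.8262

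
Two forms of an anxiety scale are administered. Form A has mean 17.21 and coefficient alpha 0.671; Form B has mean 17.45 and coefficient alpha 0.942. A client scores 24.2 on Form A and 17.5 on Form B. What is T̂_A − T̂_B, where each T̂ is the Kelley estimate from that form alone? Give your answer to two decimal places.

4.40

T̂_A = 0.671(24.2) + 0.329(17.21) = 21.9003
T̂_B = 0.942(17.5) + 0.058(17.45) = 17.4971
T̂_A − T̂_B = 4.4032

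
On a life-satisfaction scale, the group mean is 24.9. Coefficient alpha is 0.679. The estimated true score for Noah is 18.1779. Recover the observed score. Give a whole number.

T̂ = ρX + (1 − ρ)μ  ⇒  X = (T̂ − (1 − ρ)μ) / ρ
X = (18.1779 − 0.321 × 24.9) / 0.679 = (18.1779 − 7.9929) / 0.679 = 10.1850 / 0.679 = 15.00

15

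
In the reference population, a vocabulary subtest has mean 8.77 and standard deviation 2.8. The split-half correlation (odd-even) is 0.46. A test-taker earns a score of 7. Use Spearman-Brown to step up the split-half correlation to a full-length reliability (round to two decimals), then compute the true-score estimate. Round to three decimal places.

Spearman-Brown: ρ = 2r/(1 + r) = 2(0.46)/(1 + 0.46) = 0.920/1.46 = 0.6301 → 0.63
T̂ = 0.63(7) + 0.37(8.77) = 4.41 + 3.2449 = 7.6549 → 7.655

7.655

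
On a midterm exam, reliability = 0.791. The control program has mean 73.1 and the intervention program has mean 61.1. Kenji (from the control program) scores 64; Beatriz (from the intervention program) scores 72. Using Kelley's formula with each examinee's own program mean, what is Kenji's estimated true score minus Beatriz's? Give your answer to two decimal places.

T̂_Kenji = 0.791(64) + 0.209(73.1) = 65.9019
T̂_Beatriz = 0.791(72) + 0.209(61.1) = 69.7219
Difference = 65.9019 − 69.7219 = -3.8200

-3.82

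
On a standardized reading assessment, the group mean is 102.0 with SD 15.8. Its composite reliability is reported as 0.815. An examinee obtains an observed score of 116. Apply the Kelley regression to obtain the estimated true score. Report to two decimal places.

T̂ = ρX + (1 − ρ)μ
  = 0.815 × 116 + 0.185 × 102.0
  = 94.540 + 18.8700
  = 113.410
  ≈ 113.41

113.41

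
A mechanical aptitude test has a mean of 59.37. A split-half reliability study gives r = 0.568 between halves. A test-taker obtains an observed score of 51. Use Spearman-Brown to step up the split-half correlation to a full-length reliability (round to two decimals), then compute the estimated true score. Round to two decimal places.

53.34

Spearman-Brown: ρ = 2r/(1 + r) = 2(0.568)/(1 + 0.568) = 1.1360/1.568 = 0.7245 → 0.72
Regress the observed score toward the mean by the unreliability: T̂ = 0.72·51 + 0.28·59.37 = 36.72 + 16.6236 = 53.344.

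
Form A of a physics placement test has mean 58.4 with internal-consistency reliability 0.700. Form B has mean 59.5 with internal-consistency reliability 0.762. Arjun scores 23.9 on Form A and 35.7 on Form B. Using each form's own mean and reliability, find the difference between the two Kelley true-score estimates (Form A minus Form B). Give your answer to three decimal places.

-7.114

T̂_A = 0.700(23.9) + 0.300(58.4) = 34.25000
T̂_B = 0.762(35.7) + 0.238(59.5) = 41.36440
T̂_A − T̂_B = -7.11440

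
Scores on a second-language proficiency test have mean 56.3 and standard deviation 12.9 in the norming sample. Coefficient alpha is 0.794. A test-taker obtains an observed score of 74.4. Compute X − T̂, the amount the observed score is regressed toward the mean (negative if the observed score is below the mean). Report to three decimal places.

T̂ = ρX + (1 − ρ)μ
  = 0.794 × 74.4 + 0.206 × 56.3
  = 59.0736 + 11.5978
  = 70.67140
  ≈ 70.6714
X − T̂ = 74.4 − 70.6714 = 3.7286 → 3.729

3.729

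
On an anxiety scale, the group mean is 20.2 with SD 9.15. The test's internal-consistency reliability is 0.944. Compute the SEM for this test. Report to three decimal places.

2.165

SEM = SD · √(1 − ρ) = 9.15 × √0.056 = 9.15 × 0.2366 = 2.1653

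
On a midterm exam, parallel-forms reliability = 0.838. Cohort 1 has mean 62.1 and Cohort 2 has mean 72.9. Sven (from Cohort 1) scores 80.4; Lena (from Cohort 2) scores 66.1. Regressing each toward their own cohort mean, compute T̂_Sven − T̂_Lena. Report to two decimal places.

10.23

T̂_Sven = 0.838(80.4) + 0.162(62.1) = 77.4354
T̂_Lena = 0.838(66.1) + 0.162(72.9) = 67.2016
Difference = 77.4354 − 67.2016 = 10.2338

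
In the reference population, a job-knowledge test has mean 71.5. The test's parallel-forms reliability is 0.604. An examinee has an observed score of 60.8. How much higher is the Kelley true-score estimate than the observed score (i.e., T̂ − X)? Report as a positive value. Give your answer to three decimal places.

Kelley's formula gives T̂ = 0.604·60.8 + 0.396·71.5 = 36.7232 + 28.3140 = 65.03720.
T̂ − X = 65.0372 − 60.8 = 4.2372 → 4.237

4.237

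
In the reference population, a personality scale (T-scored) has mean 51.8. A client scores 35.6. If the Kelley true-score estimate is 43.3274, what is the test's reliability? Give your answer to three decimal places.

T̂ = ρX + (1 − ρ)μ  ⇒  T̂ − μ = ρ(X − μ)
ρ = (T̂ − μ)/(X − μ) = (43.3274 − 51.8) / (35.6 − 51.8) = -8.4726 / -16.2 = 0.52300

0.523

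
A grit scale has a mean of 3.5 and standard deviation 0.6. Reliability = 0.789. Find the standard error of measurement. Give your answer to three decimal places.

SEM = SD · √(1 − ρ) = 0.6 × √0.211 = 0.6 × 0.4593 = 0.2756

0.276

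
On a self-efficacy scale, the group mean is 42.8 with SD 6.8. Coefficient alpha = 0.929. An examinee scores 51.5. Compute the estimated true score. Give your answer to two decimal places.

50.88

T̂ = ρX + (1 − ρ)μ
  = 0.929 × 51.5 + 0.071 × 42.8
  = 47.8435 + 3.0388
  = 50.882
  ≈ 50.88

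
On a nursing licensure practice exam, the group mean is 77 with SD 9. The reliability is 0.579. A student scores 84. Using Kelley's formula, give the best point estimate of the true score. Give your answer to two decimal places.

T̂ = ρX + (1 − ρ)μ
  = 0.579 × 84 + 0.421 × 77
  = 48.636 + 32.417
  = 81.053
  ≈ 81.05

81.05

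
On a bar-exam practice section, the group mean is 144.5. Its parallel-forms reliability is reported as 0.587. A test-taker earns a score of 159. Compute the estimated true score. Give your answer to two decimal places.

T̂ = 0.587(159) + 0.413(144.5) = 93.333 + 59.6785 = 153.012 → 153.01

153.01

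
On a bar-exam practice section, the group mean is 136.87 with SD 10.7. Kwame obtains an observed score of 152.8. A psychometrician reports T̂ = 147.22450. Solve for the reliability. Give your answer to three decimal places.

0.650

T̂ = ρX + (1 − ρ)μ  ⇒  T̂ − μ = ρ(X − μ)
ρ = (T̂ − μ)/(X − μ) = (147.22450 − 136.87) / (152.8 − 136.87) = 10.35450 / 15.93 = 0.65000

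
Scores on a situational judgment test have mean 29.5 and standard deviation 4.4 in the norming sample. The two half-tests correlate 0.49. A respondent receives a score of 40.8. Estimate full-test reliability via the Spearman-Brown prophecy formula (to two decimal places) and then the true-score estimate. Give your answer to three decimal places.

36.958

Spearman-Brown: ρ = 2r/(1 + r) = 2(0.49)/(1 + 0.49) = 0.980/1.49 = 0.6577 → 0.66
T̂ = ρX + (1 − ρ)μ
  = 0.66 × 40.8 + 0.34 × 29.5
  = 26.928 + 10.030
  = 36.9580
  ≈ 36.958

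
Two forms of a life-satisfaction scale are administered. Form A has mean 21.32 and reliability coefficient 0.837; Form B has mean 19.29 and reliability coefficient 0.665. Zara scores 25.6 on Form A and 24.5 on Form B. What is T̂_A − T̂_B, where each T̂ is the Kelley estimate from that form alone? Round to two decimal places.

T̂_A = 0.837(25.6) + 0.163(21.32) = 24.9024
T̂_B = 0.665(24.5) + 0.335(19.29) = 22.7546
T̂_A − T̂_B = 2.1477

2.15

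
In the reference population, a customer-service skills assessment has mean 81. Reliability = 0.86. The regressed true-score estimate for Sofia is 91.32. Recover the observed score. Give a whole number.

T̂ = ρX + (1 − ρ)μ  ⇒  X = (T̂ − (1 − ρ)μ) / ρ
X = (91.32 − 0.14 × 81) / 0.86 = (91.32 − 11.34) / 0.86 = 79.98 / 0.86 = 93.00

93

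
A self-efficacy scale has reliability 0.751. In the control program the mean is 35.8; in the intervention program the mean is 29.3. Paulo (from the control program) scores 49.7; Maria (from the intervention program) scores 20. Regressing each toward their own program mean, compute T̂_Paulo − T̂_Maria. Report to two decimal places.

T̂_Paulo = 0.751(49.7) + 0.249(35.8) = 46.2389
T̂_Maria = 0.751(20) + 0.249(29.3) = 22.3157
Difference = 46.2389 − 22.3157 = 23.9232

23.92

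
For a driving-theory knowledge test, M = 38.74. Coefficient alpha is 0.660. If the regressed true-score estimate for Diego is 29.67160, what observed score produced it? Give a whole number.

T̂ = ρX + (1 − ρ)μ  ⇒  X = (T̂ − (1 − ρ)μ) / ρ
X = (29.67160 − 0.340 × 38.74) / 0.660 = (29.67160 − 13.17160) / 0.660 = 16.50000 / 0.660 = 25.00

25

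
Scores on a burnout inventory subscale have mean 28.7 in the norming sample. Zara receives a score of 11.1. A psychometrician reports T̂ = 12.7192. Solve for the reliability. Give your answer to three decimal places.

0.908

T̂ = ρX + (1 − ρ)μ  ⇒  T̂ − μ = ρ(X − μ)
ρ = (T̂ − μ)/(X − μ) = (12.7192 − 28.7) / (11.1 − 28.7) = -15.9808 / -17.6 = 0.90800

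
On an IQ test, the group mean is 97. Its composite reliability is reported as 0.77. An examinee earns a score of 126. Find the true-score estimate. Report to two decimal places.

119.33

Weight the observed score by reliability and the mean by (1 − reliability): T̂ = 0.77·126 + 0.23·97 = 97.02 + 22.31 = 119.330.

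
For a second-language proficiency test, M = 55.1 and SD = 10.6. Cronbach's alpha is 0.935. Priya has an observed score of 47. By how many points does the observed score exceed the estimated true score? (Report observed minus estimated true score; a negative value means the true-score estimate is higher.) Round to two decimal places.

Weight the observed score by reliability and the mean by (1 − reliability): T̂ = 0.935·47 + 0.065·55.1 = 43.945 + 3.5815 = 47.5265.
X − T̂ = 47 − 47.526 = -0.526 → -0.53

-0.53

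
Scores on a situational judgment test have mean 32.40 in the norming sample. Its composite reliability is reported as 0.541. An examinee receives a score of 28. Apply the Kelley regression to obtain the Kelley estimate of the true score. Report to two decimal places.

30.02

T̂ = ρX + (1 − ρ)μ
  = 0.541 × 28 + 0.459 × 32.40
  = 15.148 + 14.87160
  = 30.020
  ≈ 30.02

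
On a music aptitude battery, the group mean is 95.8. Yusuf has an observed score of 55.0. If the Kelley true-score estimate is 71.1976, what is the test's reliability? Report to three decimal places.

0.603

T̂ = ρX + (1 − ρ)μ  ⇒  T̂ − μ = ρ(X − μ)
ρ = (T̂ − μ)/(X − μ) = (71.1976 − 95.8) / (55.0 − 95.8) = -24.6024 / -40.8 = 0.60300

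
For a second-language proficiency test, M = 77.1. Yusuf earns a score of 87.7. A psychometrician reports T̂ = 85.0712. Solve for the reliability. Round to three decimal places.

0.752

T̂ = ρX + (1 − ρ)μ  ⇒  T̂ − μ = ρ(X − μ)
ρ = (T̂ − μ)/(X − μ) = (85.0712 − 77.1) / (87.7 − 77.1) = 7.9712 / 10.6 = 0.75200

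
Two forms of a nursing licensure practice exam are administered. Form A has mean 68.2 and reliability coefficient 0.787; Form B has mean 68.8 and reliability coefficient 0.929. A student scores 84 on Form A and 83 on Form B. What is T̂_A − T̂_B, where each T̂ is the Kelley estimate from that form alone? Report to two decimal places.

-1.36

T̂_A = 0.787(84) + 0.213(68.2) = 80.6346
T̂_B = 0.929(83) + 0.071(68.8) = 81.9918
T̂_A − T̂_B = -1.3572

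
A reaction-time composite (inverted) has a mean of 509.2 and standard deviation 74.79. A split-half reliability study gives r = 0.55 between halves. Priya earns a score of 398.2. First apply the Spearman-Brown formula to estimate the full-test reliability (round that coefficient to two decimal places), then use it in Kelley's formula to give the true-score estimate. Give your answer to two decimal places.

430.39

Spearman-Brown: ρ = 2r/(1 + r) = 2(0.55)/(1 + 0.55) = 1.100/1.55 = 0.7097 → 0.71
T̂ = 0.71(398.2) + 0.29(509.2) = 282.722 + 147.668 = 430.390 → 430.39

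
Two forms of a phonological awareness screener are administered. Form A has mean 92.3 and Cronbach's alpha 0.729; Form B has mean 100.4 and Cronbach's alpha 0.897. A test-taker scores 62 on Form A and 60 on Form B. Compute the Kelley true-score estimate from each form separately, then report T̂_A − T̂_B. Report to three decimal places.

T̂_A = 0.729(62) + 0.271(92.3) = 70.21130
T̂_B = 0.897(60) + 0.103(100.4) = 64.16120
T̂_A − T̂_B = 6.05010

6.050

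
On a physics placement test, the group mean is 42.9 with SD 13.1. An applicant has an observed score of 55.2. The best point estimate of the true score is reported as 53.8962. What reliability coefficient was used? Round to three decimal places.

0.894

T̂ = ρX + (1 − ρ)μ  ⇒  T̂ − μ = ρ(X − μ)
ρ = (T̂ − μ)/(X − μ) = (53.8962 − 42.9) / (55.2 − 42.9) = 10.9962 / 12.3 = 0.89400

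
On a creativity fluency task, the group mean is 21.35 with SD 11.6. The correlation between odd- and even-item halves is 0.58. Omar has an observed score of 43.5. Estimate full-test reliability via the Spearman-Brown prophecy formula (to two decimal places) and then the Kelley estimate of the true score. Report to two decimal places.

Spearman-Brown: ρ = 2r/(1 + r) = 2(0.58)/(1 + 0.58) = 1.160/1.58 = 0.7342 → 0.73
T̂ = 0.73(43.5) + 0.27(21.35) = 31.755 + 5.7645 = 37.520 → 37.52

37.52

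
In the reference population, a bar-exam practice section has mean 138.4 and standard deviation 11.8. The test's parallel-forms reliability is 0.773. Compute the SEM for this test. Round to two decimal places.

5.62

SEM = SD · √(1 − ρ) = 11.8 × √0.227 = 11.8 × 0.4764 = 5.622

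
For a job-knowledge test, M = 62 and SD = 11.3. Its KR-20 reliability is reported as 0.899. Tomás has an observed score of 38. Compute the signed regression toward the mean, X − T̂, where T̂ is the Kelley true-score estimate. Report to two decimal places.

T̂ = 0.899(38) + 0.101(62) = 34.162 + 6.262 = 40.4240 → 40.424
X − T̂ = 38 − 40.424 = -2.424 → -2.42

-2.42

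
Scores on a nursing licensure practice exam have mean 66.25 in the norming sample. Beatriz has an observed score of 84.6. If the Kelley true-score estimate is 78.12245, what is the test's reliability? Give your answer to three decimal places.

T̂ = ρX + (1 − ρ)μ  ⇒  T̂ − μ = ρ(X − μ)
ρ = (T̂ − μ)/(X − μ) = (78.12245 − 66.25) / (84.6 − 66.25) = 11.87245 / 18.35 = 0.64700

0.647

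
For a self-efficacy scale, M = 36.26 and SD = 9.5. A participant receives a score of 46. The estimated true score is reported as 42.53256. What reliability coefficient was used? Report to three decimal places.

0.644

T̂ = ρX + (1 − ρ)μ  ⇒  T̂ − μ = ρ(X − μ)
ρ = (T̂ − μ)/(X − μ) = (42.53256 − 36.26) / (46 − 36.26) = 6.27256 / 9.74 = 0.64400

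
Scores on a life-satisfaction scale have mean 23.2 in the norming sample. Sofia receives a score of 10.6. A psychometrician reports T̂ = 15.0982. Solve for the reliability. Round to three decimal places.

0.643

T̂ = ρX + (1 − ρ)μ  ⇒  T̂ − μ = ρ(X − μ)
ρ = (T̂ − μ)/(X − μ) = (15.0982 − 23.2) / (10.6 − 23.2) = -8.1018 / -12.6 = 0.64300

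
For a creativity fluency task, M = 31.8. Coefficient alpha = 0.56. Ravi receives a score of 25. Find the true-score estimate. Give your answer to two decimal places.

T̂ = 0.56(25) + 0.44(31.8) = 14.00 + 13.992 = 27.992 → 27.99

27.99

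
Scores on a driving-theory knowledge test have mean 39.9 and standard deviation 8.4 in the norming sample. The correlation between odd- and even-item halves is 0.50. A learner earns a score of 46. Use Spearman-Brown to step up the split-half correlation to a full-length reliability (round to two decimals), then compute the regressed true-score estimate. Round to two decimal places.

Spearman-Brown: ρ = 2r/(1 + r) = 2(0.50)/(1 + 0.50) = 1.000/1.50 = 0.6667 → 0.67
T̂ = 0.67(46) + 0.33(39.9) = 30.82 + 13.167 = 43.987 → 43.99

43.99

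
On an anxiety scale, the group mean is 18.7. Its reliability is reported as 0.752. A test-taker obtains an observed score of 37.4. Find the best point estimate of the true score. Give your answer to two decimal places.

Kelley's formula gives T̂ = 0.752·37.4 + 0.248·18.7 = 28.1248 + 4.6376 = 32.762.

32.76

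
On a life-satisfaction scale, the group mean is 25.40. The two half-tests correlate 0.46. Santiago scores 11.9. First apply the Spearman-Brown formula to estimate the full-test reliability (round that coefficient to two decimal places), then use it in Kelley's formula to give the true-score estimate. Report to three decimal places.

Spearman-Brown: ρ = 2r/(1 + r) = 2(0.46)/(1 + 0.46) = 0.920/1.46 = 0.6301 → 0.63
Regress the observed score toward the mean by the unreliability: T̂ = 0.63·11.9 + 0.37·25.40 = 7.497 + 9.3980 = 16.8950.

16.895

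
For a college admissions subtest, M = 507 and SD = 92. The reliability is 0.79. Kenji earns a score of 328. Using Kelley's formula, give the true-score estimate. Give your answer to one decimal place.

T̂ = ρX + (1 − ρ)μ
  = 0.79 × 328 + 0.21 × 507
  = 259.12 + 106.47
  = 365.59
  ≈ 365.6

365.6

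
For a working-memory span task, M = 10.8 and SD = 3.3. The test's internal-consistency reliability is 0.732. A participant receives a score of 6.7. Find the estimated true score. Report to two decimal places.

Regress the observed score toward the mean by the unreliability: T̂ = 0.732·6.7 + 0.268·10.8 = 4.9044 + 2.8944 = 7.799.

7.80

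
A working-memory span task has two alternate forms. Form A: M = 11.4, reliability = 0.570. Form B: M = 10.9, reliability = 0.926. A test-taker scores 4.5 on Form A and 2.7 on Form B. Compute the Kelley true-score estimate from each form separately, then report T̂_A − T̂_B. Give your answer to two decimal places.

T̂_A = 0.570(4.5) + 0.430(11.4) = 7.4670
T̂_B = 0.926(2.7) + 0.074(10.9) = 3.3068
T̂_A − T̂_B = 4.1602

4.16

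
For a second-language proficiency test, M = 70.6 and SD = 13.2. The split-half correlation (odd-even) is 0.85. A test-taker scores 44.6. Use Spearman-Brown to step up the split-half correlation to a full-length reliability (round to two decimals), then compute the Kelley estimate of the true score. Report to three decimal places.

Spearman-Brown: ρ = 2r/(1 + r) = 2(0.85)/(1 + 0.85) = 1.700/1.85 = 0.9189 → 0.92
T̂ = 0.92(44.6) + 0.08(70.6) = 41.032 + 5.648 = 46.6800 → 46.680

46.680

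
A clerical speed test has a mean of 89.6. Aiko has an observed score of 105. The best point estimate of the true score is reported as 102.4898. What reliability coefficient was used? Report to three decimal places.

T̂ = ρX + (1 − ρ)μ  ⇒  T̂ − μ = ρ(X − μ)
ρ = (T̂ − μ)/(X − μ) = (102.4898 − 89.6) / (105 − 89.6) = 12.8898 / 15.4 = 0.83700

0.837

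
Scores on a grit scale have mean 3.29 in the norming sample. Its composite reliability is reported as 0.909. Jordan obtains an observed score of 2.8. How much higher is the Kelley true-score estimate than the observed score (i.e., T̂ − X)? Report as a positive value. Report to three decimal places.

T̂ = 0.909(2.8) + 0.091(3.29) = 2.5452 + 0.29939 = 2.84459 → 2.8446
T̂ − X = 2.8446 − 2.8 = 0.0446 → 0.045

0.045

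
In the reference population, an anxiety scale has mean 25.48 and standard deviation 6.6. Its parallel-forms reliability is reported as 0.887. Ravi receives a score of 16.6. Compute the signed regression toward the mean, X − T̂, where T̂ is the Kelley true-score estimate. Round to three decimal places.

-1.003

Weight the observed score by reliability and the mean by (1 − reliability): T̂ = 0.887·16.6 + 0.113·25.48 = 14.7242 + 2.87924 = 17.60344.
X − T̂ = 16.6 − 17.6034 = -1.0034 → -1.003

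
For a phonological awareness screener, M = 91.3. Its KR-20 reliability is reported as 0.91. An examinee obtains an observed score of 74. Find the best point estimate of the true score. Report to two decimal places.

Regress the observed score toward the mean by the unreliability: T̂ = 0.91·74 + 0.09·91.3 = 67.34 + 8.217 = 75.557.

75.56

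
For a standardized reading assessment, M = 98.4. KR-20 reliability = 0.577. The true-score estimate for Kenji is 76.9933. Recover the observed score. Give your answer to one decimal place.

T̂ = ρX + (1 − ρ)μ  ⇒  X = (T̂ − (1 − ρ)μ) / ρ
X = (76.9933 − 0.423 × 98.4) / 0.577 = (76.9933 − 41.6232) / 0.577 = 35.3701 / 0.577 = 61.300

61.3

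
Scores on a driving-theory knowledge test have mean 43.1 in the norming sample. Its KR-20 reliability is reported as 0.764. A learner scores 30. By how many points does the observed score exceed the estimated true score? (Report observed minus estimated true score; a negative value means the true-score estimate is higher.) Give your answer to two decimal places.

-3.09

Regress the observed score toward the mean by the unreliability: T̂ = 0.764·30 + 0.236·43.1 = 22.920 + 10.1716 = 33.0916.
X − T̂ = 30 − 33.092 = -3.092 → -3.09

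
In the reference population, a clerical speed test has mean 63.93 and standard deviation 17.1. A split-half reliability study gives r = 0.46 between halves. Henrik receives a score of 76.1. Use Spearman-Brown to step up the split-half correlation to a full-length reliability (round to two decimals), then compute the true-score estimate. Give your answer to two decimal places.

Spearman-Brown: ρ = 2r/(1 + r) = 2(0.46)/(1 + 0.46) = 0.920/1.46 = 0.6301 → 0.63
Kelley's formula gives T̂ = 0.63·76.1 + 0.37·63.93 = 47.943 + 23.6541 = 71.597.

71.60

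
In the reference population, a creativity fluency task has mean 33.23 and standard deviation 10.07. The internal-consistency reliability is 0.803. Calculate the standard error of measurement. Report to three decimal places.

SEM = SD · √(1 − ρ) = 10.07 × √0.197 = 10.07 × 0.4438 = 4.4695

4.470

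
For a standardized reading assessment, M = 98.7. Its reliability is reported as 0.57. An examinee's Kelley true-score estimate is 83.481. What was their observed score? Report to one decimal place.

T̂ = ρX + (1 − ρ)μ  ⇒  X = (T̂ − (1 − ρ)μ) / ρ
X = (83.481 − 0.43 × 98.7) / 0.57 = (83.481 − 42.441) / 0.57 = 41.040 / 0.57 = 72.000

72.0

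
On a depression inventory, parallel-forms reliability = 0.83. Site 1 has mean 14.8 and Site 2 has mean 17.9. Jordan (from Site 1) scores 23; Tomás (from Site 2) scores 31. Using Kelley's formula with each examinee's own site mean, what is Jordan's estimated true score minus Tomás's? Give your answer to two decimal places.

T̂_Jordan = 0.83(23) + 0.17(14.8) = 21.6060
T̂_Tomás = 0.83(31) + 0.17(17.9) = 28.7730
Difference = 21.6060 − 28.7730 = -7.1670

-7.17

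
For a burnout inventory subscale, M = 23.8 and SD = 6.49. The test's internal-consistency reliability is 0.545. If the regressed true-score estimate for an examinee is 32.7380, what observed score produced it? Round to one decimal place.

T̂ = ρX + (1 − ρ)μ  ⇒  X = (T̂ − (1 − ρ)μ) / ρ
X = (32.7380 − 0.455 × 23.8) / 0.545 = (32.7380 − 10.8290) / 0.545 = 21.9090 / 0.545 = 40.200

40.2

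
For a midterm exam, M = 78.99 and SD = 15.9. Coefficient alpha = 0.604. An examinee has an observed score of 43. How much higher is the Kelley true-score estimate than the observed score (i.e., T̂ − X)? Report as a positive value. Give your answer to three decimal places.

T̂ = 0.604(43) + 0.396(78.99) = 25.972 + 31.28004 = 57.25204 → 57.2520
T̂ − X = 57.2520 − 43 = 14.2520 → 14.252

14.252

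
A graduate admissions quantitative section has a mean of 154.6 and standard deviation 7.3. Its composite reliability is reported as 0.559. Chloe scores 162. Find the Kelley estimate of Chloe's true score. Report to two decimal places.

158.74

Kelley's formula gives T̂ = 0.559·162 + 0.441·154.6 = 90.558 + 68.1786 = 158.737.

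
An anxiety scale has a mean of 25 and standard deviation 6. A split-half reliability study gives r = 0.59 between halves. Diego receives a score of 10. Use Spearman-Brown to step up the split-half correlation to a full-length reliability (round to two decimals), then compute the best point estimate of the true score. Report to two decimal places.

13.90

Spearman-Brown: ρ = 2r/(1 + r) = 2(0.59)/(1 + 0.59) = 1.180/1.59 = 0.7421 → 0.74
T̂ = ρX + (1 − ρ)μ
  = 0.74 × 10 + 0.26 × 25
  = 7.40 + 6.50
  = 13.900
  ≈ 13.90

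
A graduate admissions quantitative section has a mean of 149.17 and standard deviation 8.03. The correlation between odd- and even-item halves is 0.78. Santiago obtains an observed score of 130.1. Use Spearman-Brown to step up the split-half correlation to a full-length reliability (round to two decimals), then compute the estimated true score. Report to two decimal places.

Spearman-Brown: ρ = 2r/(1 + r) = 2(0.78)/(1 + 0.78) = 1.560/1.78 = 0.8764 → 0.88
Kelley's formula gives T̂ = 0.88·130.1 + 0.12·149.17 = 114.488 + 17.9004 = 132.388.

132.39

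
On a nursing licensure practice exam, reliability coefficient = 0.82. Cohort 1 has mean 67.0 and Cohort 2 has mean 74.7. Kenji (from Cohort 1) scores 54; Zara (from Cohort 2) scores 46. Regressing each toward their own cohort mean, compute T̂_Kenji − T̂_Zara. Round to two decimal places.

T̂_Kenji = 0.82(54) + 0.18(67.0) = 56.3400
T̂_Zara = 0.82(46) + 0.18(74.7) = 51.1660
Difference = 56.3400 − 51.1660 = 5.1740

5.17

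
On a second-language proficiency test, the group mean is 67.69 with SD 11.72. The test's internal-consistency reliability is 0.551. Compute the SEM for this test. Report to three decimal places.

7.853

SEM = SD · √(1 − ρ) = 11.72 × √0.449 = 11.72 × 0.6701 = 7.8533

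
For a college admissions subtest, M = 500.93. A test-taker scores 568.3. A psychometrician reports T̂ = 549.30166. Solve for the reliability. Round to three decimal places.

0.718

T̂ = ρX + (1 − ρ)μ  ⇒  T̂ − μ = ρ(X − μ)
ρ = (T̂ − μ)/(X − μ) = (549.30166 − 500.93) / (568.3 − 500.93) = 48.37166 / 67.37 = 0.71800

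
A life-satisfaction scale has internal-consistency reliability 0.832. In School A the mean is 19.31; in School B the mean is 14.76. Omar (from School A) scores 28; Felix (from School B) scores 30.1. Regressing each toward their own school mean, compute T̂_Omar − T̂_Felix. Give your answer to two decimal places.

-0.98

T̂_Omar = 0.832(28) + 0.168(19.31) = 26.5401
T̂_Felix = 0.832(30.1) + 0.168(14.76) = 27.5229
Difference = 26.5401 − 27.5229 = -0.9828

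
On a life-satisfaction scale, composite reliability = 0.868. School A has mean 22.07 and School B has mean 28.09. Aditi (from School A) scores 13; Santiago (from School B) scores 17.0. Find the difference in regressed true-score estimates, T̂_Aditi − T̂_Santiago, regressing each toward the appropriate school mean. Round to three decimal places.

-4.267

T̂_Aditi = 0.868(13) + 0.132(22.07) = 14.19724
T̂_Santiago = 0.868(17.0) + 0.132(28.09) = 18.46388
Difference = 14.19724 − 18.46388 = -4.26664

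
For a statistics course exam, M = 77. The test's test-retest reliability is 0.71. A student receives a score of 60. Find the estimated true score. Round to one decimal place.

64.9

Weight the observed score by reliability and the mean by (1 − reliability): T̂ = 0.71·60 + 0.29·77 = 42.60 + 22.33 = 64.93.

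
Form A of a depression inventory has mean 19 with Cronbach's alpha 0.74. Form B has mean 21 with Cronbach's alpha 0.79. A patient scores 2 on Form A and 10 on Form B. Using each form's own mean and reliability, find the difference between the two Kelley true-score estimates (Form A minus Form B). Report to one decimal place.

T̂_A = 0.74(2) + 0.26(19) = 6.420
T̂_B = 0.79(10) + 0.21(21) = 12.310
T̂_A − T̂_B = -5.890

-5.9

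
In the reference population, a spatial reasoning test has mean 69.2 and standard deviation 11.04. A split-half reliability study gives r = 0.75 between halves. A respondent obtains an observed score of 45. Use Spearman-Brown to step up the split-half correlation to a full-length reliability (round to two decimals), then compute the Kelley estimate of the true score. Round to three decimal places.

Spearman-Brown: ρ = 2r/(1 + r) = 2(0.75)/(1 + 0.75) = 1.500/1.75 = 0.8571 → 0.86
T̂ = 0.86(45) + 0.14(69.2) = 38.70 + 9.688 = 48.3880 → 48.388

48.388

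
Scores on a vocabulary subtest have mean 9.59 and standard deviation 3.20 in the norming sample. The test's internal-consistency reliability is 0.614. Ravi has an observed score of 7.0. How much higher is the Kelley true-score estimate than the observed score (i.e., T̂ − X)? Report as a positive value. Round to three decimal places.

Regress the observed score toward the mean by the unreliability: T̂ = 0.614·7.0 + 0.386·9.59 = 4.2980 + 3.70174 = 7.99974.
T̂ − X = 7.9997 − 7.0 = 0.9997 → 1.000

1.000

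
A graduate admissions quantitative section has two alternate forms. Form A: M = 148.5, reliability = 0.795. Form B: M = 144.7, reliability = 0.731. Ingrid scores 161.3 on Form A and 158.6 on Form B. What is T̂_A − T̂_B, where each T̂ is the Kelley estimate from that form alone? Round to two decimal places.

T̂_A = 0.795(161.3) + 0.205(148.5) = 158.6760
T̂_B = 0.731(158.6) + 0.269(144.7) = 154.8609
T̂_A − T̂_B = 3.8151

3.82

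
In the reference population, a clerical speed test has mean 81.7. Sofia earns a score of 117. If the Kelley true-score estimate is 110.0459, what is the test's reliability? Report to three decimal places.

T̂ = ρX + (1 − ρ)μ  ⇒  T̂ − μ = ρ(X − μ)
ρ = (T̂ − μ)/(X − μ) = (110.0459 − 81.7) / (117 − 81.7) = 28.3459 / 35.3 = 0.80300

0.803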